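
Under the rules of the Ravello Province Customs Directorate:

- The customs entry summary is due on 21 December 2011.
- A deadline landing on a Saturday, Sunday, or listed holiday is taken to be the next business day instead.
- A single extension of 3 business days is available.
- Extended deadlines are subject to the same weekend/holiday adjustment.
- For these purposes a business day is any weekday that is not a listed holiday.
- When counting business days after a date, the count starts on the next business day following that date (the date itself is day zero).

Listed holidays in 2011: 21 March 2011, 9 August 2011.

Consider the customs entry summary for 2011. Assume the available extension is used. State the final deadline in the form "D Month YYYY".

26 December 2011

Start from the fixed due date, 21 December 2011.
21 December 2011 (Wednesday) is already a business day.
Applying the 3-business-day extension: 3 business days after 21 December 2011 is 26 December 2011.
Since 26 December 2011 is a Monday and not a holiday, the date is unchanged.
So the filing is due 26 December 2011.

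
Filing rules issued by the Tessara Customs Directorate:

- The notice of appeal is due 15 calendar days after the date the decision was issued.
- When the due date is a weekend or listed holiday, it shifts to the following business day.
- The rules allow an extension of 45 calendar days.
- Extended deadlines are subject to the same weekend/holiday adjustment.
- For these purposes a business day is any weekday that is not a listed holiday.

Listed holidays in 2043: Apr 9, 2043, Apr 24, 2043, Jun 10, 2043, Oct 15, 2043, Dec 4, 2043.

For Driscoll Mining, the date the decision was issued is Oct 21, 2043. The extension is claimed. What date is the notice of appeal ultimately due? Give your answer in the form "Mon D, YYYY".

Dec 21, 2043

15 calendar days after Oct 21, 2043 is Nov 5, 2043.
Since Nov 5, 2043 is a Thursday and not a holiday, the date is unchanged.
Applying the 45-calendar-day extension: Nov 5, 2043 + 45 days = Dec 20, 2043.
Because Dec 20, 2043 is a Sunday, the deadline becomes Dec 21, 2043 (Monday).
Deadline: Dec 21, 2043.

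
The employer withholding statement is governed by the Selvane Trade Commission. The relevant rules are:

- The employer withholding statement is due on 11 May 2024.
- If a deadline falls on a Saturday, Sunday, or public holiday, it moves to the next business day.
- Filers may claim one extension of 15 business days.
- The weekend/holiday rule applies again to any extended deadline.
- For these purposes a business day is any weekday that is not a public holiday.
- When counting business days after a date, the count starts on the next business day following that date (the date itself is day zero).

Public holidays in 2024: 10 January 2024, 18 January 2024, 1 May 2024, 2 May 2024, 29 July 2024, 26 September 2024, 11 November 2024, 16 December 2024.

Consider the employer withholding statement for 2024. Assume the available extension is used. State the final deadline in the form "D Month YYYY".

Start from the fixed due date, 11 May 2024.
11 May 2024 falls on a Saturday. Rolling to the next business day gives 13 May 2024, a Monday.
The 15-business-day extension runs from 13 May 2024 to 3 June 2024.
3 June 2024 falls on a Monday, which is a business day, so no adjustment is needed.
Deadline: 3 June 2024.

3 June 2024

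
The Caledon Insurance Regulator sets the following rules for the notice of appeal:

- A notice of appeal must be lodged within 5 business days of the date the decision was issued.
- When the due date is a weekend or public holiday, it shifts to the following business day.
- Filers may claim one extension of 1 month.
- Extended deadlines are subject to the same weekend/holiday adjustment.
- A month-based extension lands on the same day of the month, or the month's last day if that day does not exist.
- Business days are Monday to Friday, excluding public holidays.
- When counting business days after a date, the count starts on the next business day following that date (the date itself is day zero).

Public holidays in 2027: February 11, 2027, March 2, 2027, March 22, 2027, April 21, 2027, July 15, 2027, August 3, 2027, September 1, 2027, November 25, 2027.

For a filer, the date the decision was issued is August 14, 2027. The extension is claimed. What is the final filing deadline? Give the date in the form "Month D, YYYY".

Starting the day after August 14, 2027 and counting 5 business days lands on August 20, 2027.
August 20, 2027 (Friday) is already a business day.
The 1 month extension carries August 20, 2027 to September 20, 2027.
Since September 20, 2027 is a Monday and not a holiday, the date is unchanged.
The final due date is September 20, 2027.

September 20, 2027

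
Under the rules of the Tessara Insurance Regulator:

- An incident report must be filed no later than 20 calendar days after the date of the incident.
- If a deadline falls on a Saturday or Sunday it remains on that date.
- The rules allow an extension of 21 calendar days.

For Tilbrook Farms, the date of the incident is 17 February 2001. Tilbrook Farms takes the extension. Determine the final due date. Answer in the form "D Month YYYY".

From 17 February 2001, 20 calendar days later is 9 March 2001.
9 March 2001 is a Friday; no weekend or holiday adjustment applies.
With the 21-day extension, 9 March 2001 becomes 30 March 2001.
30 March 2001 is a Friday; no weekend or holiday adjustment applies.
The final due date is 30 March 2001.

30 March 2001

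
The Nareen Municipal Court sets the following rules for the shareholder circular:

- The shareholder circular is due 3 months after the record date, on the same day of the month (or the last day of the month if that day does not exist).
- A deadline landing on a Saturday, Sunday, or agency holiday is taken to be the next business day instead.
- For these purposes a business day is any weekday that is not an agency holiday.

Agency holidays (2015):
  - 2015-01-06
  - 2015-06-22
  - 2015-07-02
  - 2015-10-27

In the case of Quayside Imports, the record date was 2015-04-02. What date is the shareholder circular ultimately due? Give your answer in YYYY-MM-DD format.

3 months from 2015-04-02 is 2015-07-02.
2015-07-02 falls on a listed holiday. Rolling to the next business day gives 2015-07-03, a Friday.
Deadline: 2015-07-03.

2015-07-03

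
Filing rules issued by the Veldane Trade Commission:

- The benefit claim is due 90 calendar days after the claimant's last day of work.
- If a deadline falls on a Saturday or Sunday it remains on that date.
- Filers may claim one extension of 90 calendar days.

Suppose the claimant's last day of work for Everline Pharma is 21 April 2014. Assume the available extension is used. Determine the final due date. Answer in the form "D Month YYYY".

18 October 2014

From 21 April 2014, 90 calendar days later is 20 July 2014.
No adjustment is made for weekends or holidays, so 20 July 2014 stands.
Add the 90 calendar-day extension to 20 July 2014: 18 October 2014.
18 October 2014 is a Saturday; no weekend or holiday adjustment applies.
Deadline: 18 October 2014.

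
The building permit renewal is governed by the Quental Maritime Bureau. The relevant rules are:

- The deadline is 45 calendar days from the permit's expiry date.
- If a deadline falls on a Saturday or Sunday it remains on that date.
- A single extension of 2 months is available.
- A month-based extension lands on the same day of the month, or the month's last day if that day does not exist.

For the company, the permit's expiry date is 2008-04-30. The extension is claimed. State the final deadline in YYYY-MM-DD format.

2008-08-14

Trigger date 2008-04-30 + 45 calendar days = 2008-06-14.
No adjustment is made for weekends or holidays, so 2008-06-14 stands.
Applying the 2 months extension: 2 months after 2008-06-14 is 2008-08-14.
2008-08-14 falls on a Thursday. The rules make no weekend/holiday allowance, so it remains 2008-08-14.
The final due date is 2008-08-14.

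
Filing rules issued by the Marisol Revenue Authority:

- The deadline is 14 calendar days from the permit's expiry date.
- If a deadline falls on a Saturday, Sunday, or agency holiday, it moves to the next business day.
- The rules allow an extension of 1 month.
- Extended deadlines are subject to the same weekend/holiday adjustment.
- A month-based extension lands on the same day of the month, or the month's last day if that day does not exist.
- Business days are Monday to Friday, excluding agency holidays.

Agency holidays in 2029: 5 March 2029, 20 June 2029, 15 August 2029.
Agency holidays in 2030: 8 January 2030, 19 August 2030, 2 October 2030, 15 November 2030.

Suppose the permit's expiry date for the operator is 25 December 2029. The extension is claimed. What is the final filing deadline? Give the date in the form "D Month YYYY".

11 February 2030

Adding 14 calendar days to 25 December 2029 gives 8 January 2030.
8 January 2030 is a listed holiday; the next business day is 9 January 2030 (Wednesday).
The 1 month extension carries 9 January 2030 to 9 February 2030.
Because 9 February 2030 is a Saturday, the deadline becomes 11 February 2030 (Monday).
Final deadline: 11 February 2030.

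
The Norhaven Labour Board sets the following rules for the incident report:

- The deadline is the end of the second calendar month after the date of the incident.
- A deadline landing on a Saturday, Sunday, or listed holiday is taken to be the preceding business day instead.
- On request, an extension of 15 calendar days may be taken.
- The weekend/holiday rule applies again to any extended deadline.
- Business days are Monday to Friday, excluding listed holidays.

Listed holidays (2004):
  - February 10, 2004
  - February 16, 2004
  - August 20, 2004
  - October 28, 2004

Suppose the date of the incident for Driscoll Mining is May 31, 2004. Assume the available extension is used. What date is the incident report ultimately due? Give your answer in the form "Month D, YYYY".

2 months after May 31, 2004 is July 2004; that month ends on July 31, 2004.
July 31, 2004 falls on a Saturday. Rolling to the preceding business day gives July 30, 2004, a Friday.
Applying the 15-calendar-day extension: July 30, 2004 + 15 days = August 14, 2004.
August 14, 2004 is a Saturday; the preceding business day is August 13, 2004 (Friday).
Final deadline: August 13, 2004.

August 13, 2004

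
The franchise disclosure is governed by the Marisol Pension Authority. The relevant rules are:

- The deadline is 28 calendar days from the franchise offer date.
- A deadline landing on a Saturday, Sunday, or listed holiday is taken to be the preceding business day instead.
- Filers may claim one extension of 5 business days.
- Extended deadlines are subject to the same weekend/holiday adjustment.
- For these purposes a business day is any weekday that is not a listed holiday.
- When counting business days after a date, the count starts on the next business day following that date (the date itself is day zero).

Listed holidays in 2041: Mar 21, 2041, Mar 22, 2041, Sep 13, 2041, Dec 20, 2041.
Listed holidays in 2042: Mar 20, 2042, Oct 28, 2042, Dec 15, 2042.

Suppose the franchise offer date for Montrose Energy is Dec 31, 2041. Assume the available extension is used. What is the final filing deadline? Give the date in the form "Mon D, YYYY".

From Dec 31, 2041, 28 calendar days later is Jan 28, 2042.
Jan 28, 2042 (Tuesday) is already a business day.
The 5-business-day extension runs from Jan 28, 2042 to Feb 4, 2042.
Feb 4, 2042 falls on a Tuesday, which is a business day, so no adjustment is needed.
Final deadline: Feb 4, 2042.

Feb 4, 2042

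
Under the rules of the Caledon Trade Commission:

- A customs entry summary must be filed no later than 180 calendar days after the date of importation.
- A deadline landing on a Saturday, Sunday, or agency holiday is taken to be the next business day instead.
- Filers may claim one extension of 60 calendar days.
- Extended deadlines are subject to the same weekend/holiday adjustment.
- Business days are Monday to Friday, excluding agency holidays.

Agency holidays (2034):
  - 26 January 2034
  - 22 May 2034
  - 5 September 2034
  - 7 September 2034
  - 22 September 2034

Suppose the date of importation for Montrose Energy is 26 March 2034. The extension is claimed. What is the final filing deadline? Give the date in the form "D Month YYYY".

24 November 2034

From 26 March 2034, 180 calendar days later is 22 September 2034.
22 September 2034 is a listed holiday, so it moves to the next business day, 25 September 2034 (Monday).
The 60-calendar-day extension moves the deadline from 25 September 2034 to 24 November 2034.
Since 24 November 2034 is a Friday and not a holiday, the date is unchanged.
Final deadline: 24 November 2034.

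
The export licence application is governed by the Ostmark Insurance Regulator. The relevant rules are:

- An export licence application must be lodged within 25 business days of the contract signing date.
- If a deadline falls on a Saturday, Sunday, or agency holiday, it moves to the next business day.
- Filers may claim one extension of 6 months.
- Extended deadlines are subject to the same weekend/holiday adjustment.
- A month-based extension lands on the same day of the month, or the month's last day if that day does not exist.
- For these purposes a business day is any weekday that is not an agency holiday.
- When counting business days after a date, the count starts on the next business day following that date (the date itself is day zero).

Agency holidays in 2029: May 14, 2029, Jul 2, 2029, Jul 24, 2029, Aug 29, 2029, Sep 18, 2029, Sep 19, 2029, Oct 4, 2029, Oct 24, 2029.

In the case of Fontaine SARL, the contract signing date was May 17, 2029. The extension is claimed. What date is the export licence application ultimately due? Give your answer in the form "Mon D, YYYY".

Starting the day after May 17, 2029 and counting 25 business days lands on Jun 21, 2029.
Since Jun 21, 2029 is a Thursday and not a holiday, the date is unchanged.
Applying the 6 months extension: 6 months after Jun 21, 2029 is Dec 21, 2029.
Dec 21, 2029 falls on a Friday, which is a business day, so no adjustment is needed.
Deadline: Dec 21, 2029.

Dec 21, 2029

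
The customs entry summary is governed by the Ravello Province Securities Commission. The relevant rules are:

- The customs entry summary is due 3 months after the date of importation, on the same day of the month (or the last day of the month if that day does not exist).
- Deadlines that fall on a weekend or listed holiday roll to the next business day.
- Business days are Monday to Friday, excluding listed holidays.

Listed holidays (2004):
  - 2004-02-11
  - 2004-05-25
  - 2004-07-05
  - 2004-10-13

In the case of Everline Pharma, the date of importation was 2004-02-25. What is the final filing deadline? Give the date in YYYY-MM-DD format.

2004-05-26

Moving 3 months forward from 2004-02-25 on the corresponding day gives 2004-05-25.
2004-05-25 is a listed holiday; the next business day is 2004-05-26 (Wednesday).
The final due date is 2004-05-26.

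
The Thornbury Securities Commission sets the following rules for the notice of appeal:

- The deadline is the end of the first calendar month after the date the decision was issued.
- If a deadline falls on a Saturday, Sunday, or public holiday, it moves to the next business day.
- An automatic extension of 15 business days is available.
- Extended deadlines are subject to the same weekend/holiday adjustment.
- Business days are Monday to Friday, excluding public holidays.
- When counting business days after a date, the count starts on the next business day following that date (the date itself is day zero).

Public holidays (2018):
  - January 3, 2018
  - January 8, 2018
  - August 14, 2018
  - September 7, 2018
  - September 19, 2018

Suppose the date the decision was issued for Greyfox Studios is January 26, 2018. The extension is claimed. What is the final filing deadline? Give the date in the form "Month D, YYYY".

1 month after January 26, 2018 falls in February 2018; the last day of that month is February 28, 2018.
February 28, 2018 is a Wednesday and not a listed holiday, so it stands.
Counting 15 further business days from February 28, 2018 reaches March 21, 2018.
March 21, 2018 (Wednesday) is already a business day.
The final due date is March 21, 2018.

March 21, 2018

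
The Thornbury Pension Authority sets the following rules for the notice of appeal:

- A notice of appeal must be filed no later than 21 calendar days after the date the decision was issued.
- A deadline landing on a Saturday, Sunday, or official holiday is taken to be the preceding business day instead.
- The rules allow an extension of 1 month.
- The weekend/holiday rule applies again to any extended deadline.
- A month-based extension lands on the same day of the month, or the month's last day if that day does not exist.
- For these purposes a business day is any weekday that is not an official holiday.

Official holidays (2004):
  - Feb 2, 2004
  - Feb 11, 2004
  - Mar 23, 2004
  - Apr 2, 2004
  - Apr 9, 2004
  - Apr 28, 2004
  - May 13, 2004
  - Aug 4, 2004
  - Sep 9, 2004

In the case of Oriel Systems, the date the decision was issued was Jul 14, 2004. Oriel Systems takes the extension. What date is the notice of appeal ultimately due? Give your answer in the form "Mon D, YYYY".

Adding 21 calendar days to Jul 14, 2004 gives Aug 4, 2004.
Because Aug 4, 2004 is a listed holiday, the deadline becomes Aug 3, 2004 (Tuesday).
Applying the 1 month extension: 1 month after Aug 3, 2004 is Sep 3, 2004.
Sep 3, 2004 (Friday) is already a business day.
Deadline: Sep 3, 2004.

Sep 3, 2004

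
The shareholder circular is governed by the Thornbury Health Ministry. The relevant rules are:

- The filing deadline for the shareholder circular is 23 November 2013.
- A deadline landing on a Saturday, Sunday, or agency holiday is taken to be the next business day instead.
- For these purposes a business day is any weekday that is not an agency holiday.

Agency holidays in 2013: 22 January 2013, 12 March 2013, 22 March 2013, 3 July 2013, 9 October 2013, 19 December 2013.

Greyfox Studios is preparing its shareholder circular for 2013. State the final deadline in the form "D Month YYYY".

The statutory due date is 23 November 2013.
Because 23 November 2013 is a Saturday, the deadline becomes 25 November 2013 (Monday).
Final deadline: 25 November 2013.

25 November 2013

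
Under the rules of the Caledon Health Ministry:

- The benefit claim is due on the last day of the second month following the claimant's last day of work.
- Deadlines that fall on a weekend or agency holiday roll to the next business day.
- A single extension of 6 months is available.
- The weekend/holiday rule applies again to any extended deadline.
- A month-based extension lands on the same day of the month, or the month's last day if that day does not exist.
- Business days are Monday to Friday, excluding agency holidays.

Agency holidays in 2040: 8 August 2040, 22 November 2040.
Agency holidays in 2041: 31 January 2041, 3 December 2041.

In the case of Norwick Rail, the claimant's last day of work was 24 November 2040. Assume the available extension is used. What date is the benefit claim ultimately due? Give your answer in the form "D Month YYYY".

1 August 2041

2 months after 24 November 2040 is January 2041; that month ends on 31 January 2041.
31 January 2041 falls on a listed holiday. Rolling to the next business day gives 1 February 2041, a Friday.
Add 6 months to 1 February 2041: 1 August 2041.
1 August 2041 falls on a Thursday, which is a business day, so no adjustment is needed.
The final due date is 1 August 2041.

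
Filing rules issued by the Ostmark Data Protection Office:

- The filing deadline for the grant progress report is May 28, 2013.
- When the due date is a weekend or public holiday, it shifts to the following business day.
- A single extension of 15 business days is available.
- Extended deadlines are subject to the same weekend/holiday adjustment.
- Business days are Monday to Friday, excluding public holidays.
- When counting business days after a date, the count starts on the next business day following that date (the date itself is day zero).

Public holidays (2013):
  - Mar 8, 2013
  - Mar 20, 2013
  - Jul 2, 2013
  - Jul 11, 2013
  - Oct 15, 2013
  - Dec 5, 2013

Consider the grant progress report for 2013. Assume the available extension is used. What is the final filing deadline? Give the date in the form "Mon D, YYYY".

Jun 18, 2013

The statutory due date is May 28, 2013.
May 28, 2013 (Tuesday) is already a business day.
Applying the 15-business-day extension: 15 business days after May 28, 2013 is Jun 18, 2013.
Jun 18, 2013 is a Tuesday and not a listed holiday, so it stands.
Deadline: Jun 18, 2013.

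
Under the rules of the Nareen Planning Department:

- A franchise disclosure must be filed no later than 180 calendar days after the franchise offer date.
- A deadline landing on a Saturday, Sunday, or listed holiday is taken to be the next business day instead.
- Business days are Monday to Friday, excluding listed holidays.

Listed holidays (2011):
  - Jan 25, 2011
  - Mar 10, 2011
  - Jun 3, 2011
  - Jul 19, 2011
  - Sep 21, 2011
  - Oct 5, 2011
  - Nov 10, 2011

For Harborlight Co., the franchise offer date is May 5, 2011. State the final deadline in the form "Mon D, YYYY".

Nov 1, 2011

Trigger date May 5, 2011 + 180 calendar days = Nov 1, 2011.
Nov 1, 2011 (Tuesday) is already a business day.
So the filing is due Nov 1, 2011.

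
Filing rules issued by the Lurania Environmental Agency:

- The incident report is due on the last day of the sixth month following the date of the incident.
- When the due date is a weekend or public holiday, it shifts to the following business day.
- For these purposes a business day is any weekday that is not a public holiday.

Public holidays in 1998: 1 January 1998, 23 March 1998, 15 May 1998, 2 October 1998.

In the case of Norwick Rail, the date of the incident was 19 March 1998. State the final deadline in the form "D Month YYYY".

6 months after 19 March 1998 falls in September 1998; the last day of that month is 30 September 1998.
Since 30 September 1998 is a Wednesday and not a holiday, the date is unchanged.
Final deadline: 30 September 1998.

30 September 1998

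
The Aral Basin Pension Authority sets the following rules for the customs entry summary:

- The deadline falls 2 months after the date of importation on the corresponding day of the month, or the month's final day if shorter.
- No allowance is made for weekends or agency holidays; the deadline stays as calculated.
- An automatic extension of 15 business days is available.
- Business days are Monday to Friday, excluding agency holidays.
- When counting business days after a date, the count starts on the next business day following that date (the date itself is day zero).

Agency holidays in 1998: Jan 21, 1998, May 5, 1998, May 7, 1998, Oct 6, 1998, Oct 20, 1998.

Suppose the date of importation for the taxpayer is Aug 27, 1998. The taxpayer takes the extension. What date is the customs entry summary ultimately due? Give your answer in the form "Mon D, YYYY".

Nov 17, 1998

2 months after Aug 27, 1998, on the same day of the month, is Oct 27, 1998.
Oct 27, 1998 falls on a Tuesday. The rules make no weekend/holiday allowance, so it remains Oct 27, 1998.
Applying the 15-business-day extension: 15 business days after Oct 27, 1998 is Nov 17, 1998.
No adjustment is made for weekends or holidays, so Nov 17, 1998 stands.
Final deadline: Nov 17, 1998.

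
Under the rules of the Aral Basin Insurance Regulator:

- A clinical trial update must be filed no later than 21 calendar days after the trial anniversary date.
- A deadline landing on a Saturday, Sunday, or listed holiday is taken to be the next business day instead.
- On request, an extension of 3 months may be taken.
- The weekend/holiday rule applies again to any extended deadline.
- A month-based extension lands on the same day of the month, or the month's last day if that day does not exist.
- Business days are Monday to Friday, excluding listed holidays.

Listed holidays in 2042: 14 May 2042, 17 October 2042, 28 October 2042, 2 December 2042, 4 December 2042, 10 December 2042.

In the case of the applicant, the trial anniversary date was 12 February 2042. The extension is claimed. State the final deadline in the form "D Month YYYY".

Trigger date 12 February 2042 + 21 calendar days = 5 March 2042.
5 March 2042 is a Wednesday and not a listed holiday, so it stands.
The 3 months extension carries 5 March 2042 to 5 June 2042.
5 June 2042 is a Thursday and not a listed holiday, so it stands.
So the filing is due 5 June 2042.

5 June 2042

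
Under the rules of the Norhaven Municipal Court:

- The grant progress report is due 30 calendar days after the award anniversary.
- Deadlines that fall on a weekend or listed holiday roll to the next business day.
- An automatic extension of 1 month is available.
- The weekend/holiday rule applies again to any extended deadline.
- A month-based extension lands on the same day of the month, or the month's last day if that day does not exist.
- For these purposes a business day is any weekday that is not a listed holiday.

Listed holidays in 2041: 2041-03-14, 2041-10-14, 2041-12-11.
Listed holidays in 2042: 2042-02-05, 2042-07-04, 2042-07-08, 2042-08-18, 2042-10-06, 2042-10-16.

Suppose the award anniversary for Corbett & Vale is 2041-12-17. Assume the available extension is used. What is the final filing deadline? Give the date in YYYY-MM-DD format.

2042-02-17

Trigger date 2041-12-17 + 30 calendar days = 2042-01-16.
2042-01-16 is a Thursday and not a listed holiday, so it stands.
Applying the 1 month extension: 1 month after 2042-01-16 is 2042-02-16.
2042-02-16 is a Sunday, so it moves to the next business day, 2042-02-17 (Monday).
Deadline: 2042-02-17.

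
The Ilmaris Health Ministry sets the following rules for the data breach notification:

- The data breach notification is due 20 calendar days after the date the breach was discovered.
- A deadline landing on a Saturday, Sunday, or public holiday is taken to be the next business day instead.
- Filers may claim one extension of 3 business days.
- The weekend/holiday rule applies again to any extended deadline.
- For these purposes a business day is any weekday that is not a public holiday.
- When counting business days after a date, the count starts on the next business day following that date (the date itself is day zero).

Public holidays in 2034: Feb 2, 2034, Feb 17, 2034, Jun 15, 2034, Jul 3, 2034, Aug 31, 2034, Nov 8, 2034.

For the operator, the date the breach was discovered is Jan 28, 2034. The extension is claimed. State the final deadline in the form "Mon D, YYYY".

Trigger date Jan 28, 2034 + 20 calendar days = Feb 17, 2034.
Feb 17, 2034 is a listed holiday, so it moves to the next business day, Feb 20, 2034 (Monday).
Applying the 3-business-day extension: 3 business days after Feb 20, 2034 is Feb 23, 2034.
Since Feb 23, 2034 is a Thursday and not a holiday, the date is unchanged.
The final due date is Feb 23, 2034.

Feb 23, 2034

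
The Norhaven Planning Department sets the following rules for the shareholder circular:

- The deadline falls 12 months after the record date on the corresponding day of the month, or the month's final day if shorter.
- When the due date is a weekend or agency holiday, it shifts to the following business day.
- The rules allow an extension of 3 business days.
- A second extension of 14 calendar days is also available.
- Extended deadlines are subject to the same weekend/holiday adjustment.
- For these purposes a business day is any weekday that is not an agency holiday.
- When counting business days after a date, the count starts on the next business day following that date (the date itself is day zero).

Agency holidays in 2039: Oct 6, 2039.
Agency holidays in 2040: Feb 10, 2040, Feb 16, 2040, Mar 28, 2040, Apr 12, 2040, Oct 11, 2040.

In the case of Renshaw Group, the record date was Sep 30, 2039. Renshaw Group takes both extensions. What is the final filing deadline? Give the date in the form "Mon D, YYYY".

Oct 18, 2040

12 months from Sep 30, 2039 is Sep 30, 2040.
Sep 30, 2040 falls on a Sunday. Rolling to the next business day gives Oct 1, 2040, a Monday.
The 3-business-day extension runs from Oct 1, 2040 to Oct 4, 2040.
Oct 4, 2040 is a Thursday and not a listed holiday, so it stands.
Applying the 14-calendar-day extension: Oct 4, 2040 + 14 days = Oct 18, 2040.
Since Oct 18, 2040 is a Thursday and not a holiday, the date is unchanged.
Deadline: Oct 18, 2040.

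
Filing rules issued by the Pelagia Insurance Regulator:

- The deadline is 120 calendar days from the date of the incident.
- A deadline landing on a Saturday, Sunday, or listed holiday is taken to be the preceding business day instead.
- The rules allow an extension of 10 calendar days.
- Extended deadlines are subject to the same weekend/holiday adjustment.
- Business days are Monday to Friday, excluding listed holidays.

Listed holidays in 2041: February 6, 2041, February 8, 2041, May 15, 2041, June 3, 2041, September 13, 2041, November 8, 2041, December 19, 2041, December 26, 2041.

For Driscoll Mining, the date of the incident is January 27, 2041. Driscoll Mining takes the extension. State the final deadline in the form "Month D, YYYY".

June 6, 2041

Trigger date January 27, 2041 + 120 calendar days = May 27, 2041.
May 27, 2041 is a Monday and not a listed holiday, so it stands.
The 10-calendar-day extension moves the deadline from May 27, 2041 to June 6, 2041.
June 6, 2041 falls on a Thursday, which is a business day, so no adjustment is needed.
The final due date is June 6, 2041.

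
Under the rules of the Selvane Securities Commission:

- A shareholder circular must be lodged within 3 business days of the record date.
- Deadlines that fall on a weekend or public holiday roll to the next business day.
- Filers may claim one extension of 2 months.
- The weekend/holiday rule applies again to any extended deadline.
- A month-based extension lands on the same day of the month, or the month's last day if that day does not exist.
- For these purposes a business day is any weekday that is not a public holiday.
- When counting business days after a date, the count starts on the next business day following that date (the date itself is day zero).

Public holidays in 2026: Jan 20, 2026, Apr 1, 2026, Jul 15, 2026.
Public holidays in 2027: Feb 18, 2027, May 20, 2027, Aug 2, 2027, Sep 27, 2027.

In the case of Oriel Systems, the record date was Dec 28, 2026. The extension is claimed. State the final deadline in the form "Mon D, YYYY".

Mar 1, 2027

3 business days after Dec 28, 2026, excluding weekends and holidays, is Dec 31, 2026.
Dec 31, 2026 is a Thursday and not a listed holiday, so it stands.
Applying the 2 months extension: 2 months after Dec 31, 2026 is Feb 28, 2027 (day 31 does not exist in February, so the month's last day is used).
Feb 28, 2027 is a Sunday; the next business day is Mar 1, 2027 (Monday).
Final deadline: Mar 1, 2027.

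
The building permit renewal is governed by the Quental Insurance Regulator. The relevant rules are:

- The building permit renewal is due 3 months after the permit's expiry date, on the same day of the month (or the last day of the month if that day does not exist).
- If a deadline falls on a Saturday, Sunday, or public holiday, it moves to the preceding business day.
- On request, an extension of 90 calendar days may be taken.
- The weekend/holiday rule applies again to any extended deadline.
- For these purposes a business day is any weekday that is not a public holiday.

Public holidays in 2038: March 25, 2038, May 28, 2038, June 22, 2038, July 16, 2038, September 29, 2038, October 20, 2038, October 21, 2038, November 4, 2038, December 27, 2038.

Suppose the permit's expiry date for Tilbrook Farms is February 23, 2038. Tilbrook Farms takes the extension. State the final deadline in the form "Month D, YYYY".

August 19, 2038

Moving 3 months forward from February 23, 2038 on the corresponding day gives May 23, 2038.
May 23, 2038 falls on a Sunday. Rolling to the preceding business day gives May 21, 2038, a Friday.
Add the 90 calendar-day extension to May 21, 2038: August 19, 2038.
August 19, 2038 is a Thursday and not a listed holiday, so it stands.
Deadline: August 19, 2038.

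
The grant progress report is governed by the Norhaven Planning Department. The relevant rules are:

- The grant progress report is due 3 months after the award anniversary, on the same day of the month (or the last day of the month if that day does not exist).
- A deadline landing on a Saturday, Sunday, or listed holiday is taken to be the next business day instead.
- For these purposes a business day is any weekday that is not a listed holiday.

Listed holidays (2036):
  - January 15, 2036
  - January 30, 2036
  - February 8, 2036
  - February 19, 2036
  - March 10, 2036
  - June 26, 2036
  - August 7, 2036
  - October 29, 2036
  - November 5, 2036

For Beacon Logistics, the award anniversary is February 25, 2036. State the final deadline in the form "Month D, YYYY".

3 months after February 25, 2036, on the same day of the month, is May 25, 2036.
May 25, 2036 is a Sunday, so it moves to the next business day, May 26, 2036 (Monday).
So the filing is due May 26, 2036.

May 26, 2036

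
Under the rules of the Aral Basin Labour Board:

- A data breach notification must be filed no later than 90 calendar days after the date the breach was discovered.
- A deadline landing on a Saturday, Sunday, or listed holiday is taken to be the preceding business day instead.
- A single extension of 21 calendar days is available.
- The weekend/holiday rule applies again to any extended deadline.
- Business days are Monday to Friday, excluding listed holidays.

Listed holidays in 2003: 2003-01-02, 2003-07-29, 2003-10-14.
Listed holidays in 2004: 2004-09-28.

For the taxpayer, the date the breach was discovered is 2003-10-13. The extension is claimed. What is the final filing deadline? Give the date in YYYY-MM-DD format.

2004-01-30

Trigger date 2003-10-13 + 90 calendar days = 2004-01-11.
2004-01-11 is a Sunday; the preceding business day is 2004-01-09 (Friday).
Add the 21 calendar-day extension to 2004-01-09: 2004-01-30.
2004-01-30 (Friday) is already a business day.
The final due date is 2004-01-30.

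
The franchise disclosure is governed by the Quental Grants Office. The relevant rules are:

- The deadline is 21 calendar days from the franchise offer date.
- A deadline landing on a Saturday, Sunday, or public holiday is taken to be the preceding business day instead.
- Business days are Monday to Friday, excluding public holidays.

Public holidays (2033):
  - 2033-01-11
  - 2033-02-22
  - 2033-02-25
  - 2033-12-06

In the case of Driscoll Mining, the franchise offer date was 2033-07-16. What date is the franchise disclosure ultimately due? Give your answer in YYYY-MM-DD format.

From 2033-07-16, 21 calendar days later is 2033-08-06.
2033-08-06 falls on a Saturday. Rolling to the preceding business day gives 2033-08-05, a Friday.
So the filing is due 2033-08-05.

2033-08-05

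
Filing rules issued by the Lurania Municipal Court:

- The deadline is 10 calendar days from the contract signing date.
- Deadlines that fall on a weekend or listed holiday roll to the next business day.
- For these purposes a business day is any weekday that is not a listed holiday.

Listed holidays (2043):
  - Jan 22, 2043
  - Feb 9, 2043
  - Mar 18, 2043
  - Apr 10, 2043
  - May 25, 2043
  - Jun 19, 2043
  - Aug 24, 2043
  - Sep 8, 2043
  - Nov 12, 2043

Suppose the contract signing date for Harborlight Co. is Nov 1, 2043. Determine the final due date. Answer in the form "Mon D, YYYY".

Nov 11, 2043

Adding 10 calendar days to Nov 1, 2043 gives Nov 11, 2043.
Nov 11, 2043 is a Wednesday and not a listed holiday, so it stands.
Final deadline: Nov 11, 2043.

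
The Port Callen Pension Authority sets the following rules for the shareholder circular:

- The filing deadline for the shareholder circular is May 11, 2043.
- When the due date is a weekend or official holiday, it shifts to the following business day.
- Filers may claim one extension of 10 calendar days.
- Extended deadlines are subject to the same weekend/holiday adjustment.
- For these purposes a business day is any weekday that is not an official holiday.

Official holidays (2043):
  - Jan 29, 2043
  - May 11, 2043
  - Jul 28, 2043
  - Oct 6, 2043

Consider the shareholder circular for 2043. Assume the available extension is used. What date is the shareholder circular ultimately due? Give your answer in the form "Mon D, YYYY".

The statutory due date is May 11, 2043.
May 11, 2043 is a listed holiday, so it moves to the next business day, May 12, 2043 (Tuesday).
With the 10-day extension, May 12, 2043 becomes May 22, 2043.
Since May 22, 2043 is a Friday and not a holiday, the date is unchanged.
The final due date is May 22, 2043.

May 22, 2043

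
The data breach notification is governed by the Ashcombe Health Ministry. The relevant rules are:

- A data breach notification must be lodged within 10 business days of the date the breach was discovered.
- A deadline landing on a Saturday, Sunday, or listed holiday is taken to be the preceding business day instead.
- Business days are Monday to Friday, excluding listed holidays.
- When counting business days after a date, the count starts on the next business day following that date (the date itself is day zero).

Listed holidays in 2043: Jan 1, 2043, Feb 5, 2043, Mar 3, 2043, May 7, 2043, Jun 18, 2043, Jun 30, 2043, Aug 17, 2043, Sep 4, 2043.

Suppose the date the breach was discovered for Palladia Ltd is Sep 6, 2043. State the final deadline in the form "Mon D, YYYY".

Counting 10 business days after Sep 6, 2043 (skipping weekends and listed holidays) reaches Sep 18, 2043.
Sep 18, 2043 (Friday) is already a business day.
So the filing is due Sep 18, 2043.

Sep 18, 2043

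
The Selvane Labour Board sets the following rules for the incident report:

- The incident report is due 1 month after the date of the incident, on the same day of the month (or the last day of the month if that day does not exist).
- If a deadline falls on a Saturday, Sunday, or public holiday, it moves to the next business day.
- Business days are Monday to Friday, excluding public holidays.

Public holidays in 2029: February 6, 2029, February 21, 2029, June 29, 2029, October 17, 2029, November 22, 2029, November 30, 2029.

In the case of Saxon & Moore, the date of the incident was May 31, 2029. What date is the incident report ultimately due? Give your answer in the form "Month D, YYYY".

July 2, 2029

1 month after May 31, 2029, on the same day of the month, is June 30, 2029 (day 31 does not exist in June, so the month's last day is used).
June 30, 2029 is a Saturday; the next business day is July 2, 2029 (Monday).
Deadline: July 2, 2029.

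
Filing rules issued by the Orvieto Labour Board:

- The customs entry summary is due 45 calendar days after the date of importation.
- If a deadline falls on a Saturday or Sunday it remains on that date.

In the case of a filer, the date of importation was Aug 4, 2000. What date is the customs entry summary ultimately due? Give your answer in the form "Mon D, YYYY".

45 calendar days after Aug 4, 2000 is Sep 18, 2000.
Sep 18, 2000 falls on a Monday. The rules make no weekend/holiday allowance, so it remains Sep 18, 2000.
Deadline: Sep 18, 2000.

Sep 18, 2000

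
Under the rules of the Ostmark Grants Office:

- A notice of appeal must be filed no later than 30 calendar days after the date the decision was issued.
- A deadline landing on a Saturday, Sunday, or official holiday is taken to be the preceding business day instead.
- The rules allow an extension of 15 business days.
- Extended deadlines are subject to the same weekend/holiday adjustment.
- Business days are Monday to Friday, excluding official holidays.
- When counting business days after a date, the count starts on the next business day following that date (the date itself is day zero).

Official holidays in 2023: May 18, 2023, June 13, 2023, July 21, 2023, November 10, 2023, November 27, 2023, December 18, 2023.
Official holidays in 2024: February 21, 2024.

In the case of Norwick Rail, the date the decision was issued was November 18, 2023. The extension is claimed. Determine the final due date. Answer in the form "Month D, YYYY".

Trigger date November 18, 2023 + 30 calendar days = December 18, 2023.
December 18, 2023 falls on a listed holiday. Rolling to the preceding business day gives December 15, 2023, a Friday.
Counting 15 further business days from December 15, 2023 reaches January 8, 2024.
January 8, 2024 is a Monday and not a listed holiday, so it stands.
So the filing is due January 8, 2024.

January 8, 2024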